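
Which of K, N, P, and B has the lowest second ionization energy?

P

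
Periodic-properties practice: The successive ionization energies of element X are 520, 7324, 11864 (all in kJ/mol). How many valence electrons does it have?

1

Look for the largest jump between consecutive ionization energies: IE2/IE1 ≈ 14.1, far larger than any earlier ratio.
That jump marks the point where a core electron is being removed. So the atom has 1 valence electron.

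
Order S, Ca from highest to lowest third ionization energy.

After 2 electrons have been removed, what remains? S²⁺ still has 4 valence electrons; Ca²⁺ is the bare [Ar] core.
Core electrons are held far more tightly than valence electrons, so Ca tops the IE_3 order.
Approximate IE_3 values (kJ/mol): S 3357, Ca 4912.
Hence IE_3: S < Ca.

Ca > S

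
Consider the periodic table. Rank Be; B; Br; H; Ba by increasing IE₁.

Ba < B < Be < Br < H

IE₁ increases left→right with effective nuclear charge and decreases top→bottom as the valence shell moves farther out.
These span different periods and groups, so the two trends combine.
B > Ba: both effects reinforce here, so B is clearly the higher of the two.
Be > B: this pair runs against the simple trend — see the exception note.
Br > Be: period and group pull opposite ways; the across-period shift dominates (1140 vs 900 kJ/mol).
H > Br: the two effects oppose for this pair; the down-group effect wins (1312 vs 1140 kJ/mol).
Note the exception: Be has a higher first ionization energy than B, contrary to the simple trend — removing B's lone 2p electron is easier than breaking Be's filled 2s².
Tabulated first ionization energy (kJ/mol): H 1312, Be 900, B 801, Br 1140, Ba 503.
So from lowest to highest: Ba < B < Be < Br < H.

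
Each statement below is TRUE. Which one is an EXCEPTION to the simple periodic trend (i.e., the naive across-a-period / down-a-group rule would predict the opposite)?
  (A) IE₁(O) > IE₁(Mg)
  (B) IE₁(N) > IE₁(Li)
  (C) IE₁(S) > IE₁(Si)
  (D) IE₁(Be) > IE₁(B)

(D)

The general trend: IE₁ increases across a period and decreases down a group.
(A) O (period 2, group 16) vs Mg (period 3, group 2): the stated order agrees with the simple trend.
(B) N (period 2, group 15) vs Li (period 2, group 1): the stated order agrees with the simple trend.
(C) S (period 3, group 16) vs Si (period 3, group 14): the stated order agrees with the simple trend.
(D) Be (period 2, group 2) vs B (period 2, group 13): the stated order contradicts the simple trend.
The exception is (D): removing B's lone 2p electron is easier than breaking Be's filled 2s².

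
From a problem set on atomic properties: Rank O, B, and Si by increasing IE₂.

Si < B < O

Consider each +1 ion: O⁺ still has 5 valence electrons; B⁺ still has 2 valence electrons; Si⁺ still has 3 valence electrons.
All are still removing valence electrons, so compare the +1 ions as you would atoms: IE_2 generally rises across a period (higher Z_eff) and falls down a group (larger shell), subject to the usual subshell exceptions.
Valence configurations: O⁺ [He]2s²2p³, B⁺ [He]2s², Si⁺ [Ne]3s²3p¹.
Tabulated IE_2 (kJ/mol): O 3388, B 2427, Si 1577.
Overall IE_2 order: Si < B < O.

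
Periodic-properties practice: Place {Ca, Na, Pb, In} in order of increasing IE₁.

Na < In < Ca < Pb

Na is in period 3, group 1; Ca is in period 4, group 2; In is in period 5, group 13; Pb is in period 6, group 14.
First ionization energy rises across a period (greater Z_eff holds electrons more tightly) and falls down a group (valence electrons are farther from the nucleus).
A diagonal step moves right (one effect) and down (the opposite effect) at once.
In > Na: period and group pull opposite ways; the across-period shift dominates (558 vs 496 kJ/mol).
Ca > In: the two effects oppose for this pair; the down-group effect wins (590 vs 558 kJ/mol).
Pb > Ca: the two effects oppose for this pair; the across-period effect wins (716 vs 590 kJ/mol).
Tabulated first ionization energy (kJ/mol): Na 496, Ca 590, In 558, Pb 716.
So from lowest to highest: Na < In < Ca < Pb.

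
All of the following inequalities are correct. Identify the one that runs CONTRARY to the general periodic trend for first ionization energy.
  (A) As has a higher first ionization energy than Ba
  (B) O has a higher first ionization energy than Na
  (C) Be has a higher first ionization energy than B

The general trend: first ionization energy increases across a period and decreases down a group.
(A) As (period 4, group 15) vs Ba (period 6, group 2): the stated order agrees with the simple trend.
(B) O (period 2, group 16) vs Na (period 3, group 1): the stated order agrees with the simple trend.
(C) Be (period 2, group 2) vs B (period 2, group 13): the stated order contradicts the simple trend.
The exception is (C): removing B's lone 2p electron is easier than breaking Be's filled 2s².

(C)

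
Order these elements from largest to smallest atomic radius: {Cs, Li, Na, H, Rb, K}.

Cs > Rb > K > Na > Li > H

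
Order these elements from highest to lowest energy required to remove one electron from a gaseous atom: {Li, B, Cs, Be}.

Be, B, Li, Cs

IE₁ increases left→right with effective nuclear charge and decreases top→bottom as the valence shell moves farther out.
These span different periods and groups, so the two trends combine.
Li > Cs: they share group 1; the group trend gives Li the larger value.
B > Li: B lies to the right of Li in period 2, so the across-period effect alone puts B higher.
Be > B: this pair runs against the simple trend — see the exception note.
Note the exception: Be has a higher first ionization energy than B, contrary to the simple trend — removing B's lone 2p electron is easier than breaking Be's filled 2s².
For reference (kJ/mol): Li 520, Be 900, B 801, Cs 376.
So from highest to lowest: Be > B > Li > Cs.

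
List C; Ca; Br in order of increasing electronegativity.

Ca < C < Br

Smaller atoms with higher effective nuclear charge are more electronegative.
Neither a single period nor a single group — weigh both effects.
C > Ca: relative to Ca, both the across-period and down-group shifts push C's electronegativity up.
Br > C: the two effects oppose for this pair; the across-period effect wins (2.96 vs 2.55).
Tabulated electronegativity (Pauling): C 2.55, Ca 1.00, Br 2.96.
So from lowest to highest: Ca < C < Br.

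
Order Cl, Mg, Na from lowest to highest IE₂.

Mg < Cl < Na

IE_2 is the cost of taking one more electron from the +1 cation: Cl⁺ still has 6 valence electrons; Mg⁺ still has 1 valence electron; Na⁺ is the bare [Ne] core.
Core electrons are held far more tightly than valence electrons, so Na tops the IE_2 order.
Valence configurations: Cl⁺ [Ne]3s²3p⁴, Mg⁺ [Ne]3s¹.
Approximate IE_2 values (kJ/mol): Cl 2298, Mg 1451, Na 4562.
So the second ionization energies run Mg < Cl < Na.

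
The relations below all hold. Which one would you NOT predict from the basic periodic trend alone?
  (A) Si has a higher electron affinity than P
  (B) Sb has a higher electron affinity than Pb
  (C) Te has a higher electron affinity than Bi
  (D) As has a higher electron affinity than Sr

(A)

The general trend: electron affinity increases across a period and decreases down a group.
(A) Si (period 3, group 14) vs P (period 3, group 15): the stated order contradicts the simple trend.
(B) Sb (period 5, group 15) vs Pb (period 6, group 14): the stated order agrees with the simple trend.
(C) Te (period 5, group 16) vs Bi (period 6, group 15): the stated order agrees with the simple trend.
(D) As (period 4, group 15) vs Sr (period 5, group 2): the stated order agrees with the simple trend.
The exception is (A): adding an electron to P's half-filled 3p³ is unfavourable, so Si (3p²) has the more exothermic EA.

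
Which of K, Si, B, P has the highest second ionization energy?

After 1 electron has been removed, what remains? K⁺ is the bare [Ar] core; Si⁺ still has 3 valence electrons; B⁺ still has 2 valence electrons; P⁺ still has 4 valence electrons.
Breaking into a closed-shell core is much more expensive than removing a leftover valence electron — K has the largest IE_2 here.
Valence configurations: Si⁺ [Ne]3s²3p¹, B⁺ [He]2s², P⁺ [Ne]3s²3p².
Tabulated IE_2 (kJ/mol): K 3052, Si 1577, B 2427, P 1907.
Overall IE_2 order: Si < P < B < K.

K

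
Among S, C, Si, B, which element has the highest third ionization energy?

IE_3 is the cost of taking one more electron from the +2 cation: S²⁺ still has 4 valence electrons; C²⁺ still has 2 valence electrons; Si²⁺ still has 2 valence electrons; B²⁺ still has 1 valence electron.
All are still removing valence electrons, so compare the +2 ions as you would atoms: IE_3 generally rises across a period (higher Z_eff) and falls down a group (larger shell), subject to the usual subshell exceptions.
Valence configurations: S²⁺ [Ne]3s²3p², C²⁺ [He]2s², Si²⁺ [Ne]3s², B²⁺ [He]2s¹.
Tabulated IE_3 (kJ/mol): S 3357, C 4620, Si 3232, B 3660.
Overall IE_3 order: Si < S < B < C.

C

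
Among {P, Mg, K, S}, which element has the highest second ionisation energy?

K

Consider each +1 ion: P⁺ still has 4 valence electrons; Mg⁺ still has 1 valence electron; K⁺ is the bare [Ar] core; S⁺ still has 5 valence electrons.
Core electrons are held far more tightly than valence electrons, so K tops the IE_2 order.
Valence configurations: P⁺ [Ne]3s²3p², Mg⁺ [Ne]3s¹, S⁺ [Ne]3s²3p³.
Approximate IE_2 values (kJ/mol): P 1907, Mg 1451, K 3052, S 2252.
Overall IE_2 order: Mg < P < S < K.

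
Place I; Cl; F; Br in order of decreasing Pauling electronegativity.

F > Cl > Br > I

F is in period 2, group 17; Cl is in period 3, group 17; Br is in period 4, group 17; I is in period 5, group 17.
Electronegativity increases across a period and decreases down a group, tracking effective nuclear charge and atomic size.
All are in group 17, so electronegativity increases up the group.
So from highest to lowest: F > Cl > Br > I.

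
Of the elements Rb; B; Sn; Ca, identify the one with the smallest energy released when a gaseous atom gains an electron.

Atoms with high Z_eff and room in the valence shell (especially the halogens) have the most exothermic electron affinities.
Here both period and group differ, so the two effects have to be weighed against each other.
B > Ca: relative to Ca, both the across-period and down-group shifts push B's electron affinity up.
Rb > B: this pair runs against the simple trend — see the exception note.
Sn > Rb: both are in period 5; the period trend gives Sn the larger value.
Note the exception: Rb has a higher electron affinity than B, contrary to the simple trend — B's ns²np¹ configuration gives only a small electron affinity — the sparsely filled np subshell binds an added electron weakly.
Note the exception: Rb has a higher electron affinity than Ca, contrary to the simple trend — adding an electron to Ca (ns²) has to open a new, higher-energy np subshell, which is unfavourable.
Tabulated electron affinity (kJ/mol): B 27, Ca 2, Rb 47, Sn 107.
The smallest energy released when a gaseous atom gains an electron among these belongs to Ca.

Ca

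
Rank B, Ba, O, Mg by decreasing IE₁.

O > B > Mg > Ba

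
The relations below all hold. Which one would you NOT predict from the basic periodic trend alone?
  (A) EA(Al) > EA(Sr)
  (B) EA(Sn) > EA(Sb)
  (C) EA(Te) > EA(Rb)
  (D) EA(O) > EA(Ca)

(B)

The general trend: electron affinity increases across a period and decreases down a group.
(A) Al (period 3, group 13) vs Sr (period 5, group 2): the stated order agrees with the simple trend.
(B) Sn (period 5, group 14) vs Sb (period 5, group 15): the stated order contradicts the simple trend.
(C) Te (period 5, group 16) vs Rb (period 5, group 1): the stated order agrees with the simple trend.
(D) O (period 2, group 16) vs Ca (period 4, group 2): the stated order agrees with the simple trend.
The exception is (B): adding an electron to Sb's half-filled 5p³ is unfavourable, so Sn has the more exothermic EA.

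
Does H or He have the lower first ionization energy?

H

First ionization energy rises across a period (greater Z_eff holds electrons more tightly) and falls down a group (valence electrons are farther from the nucleus).
All lie in period 1, so first ionization energy increases left to right.
So H has the lower first ionization energy (H < He).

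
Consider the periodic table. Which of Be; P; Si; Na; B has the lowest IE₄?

Si

IE_4 is the cost of taking one more electron from the +3 cation: Be³⁺ is already 1 electron into the core; P³⁺ still has 2 valence electrons; Si³⁺ still has 1 valence electron; Na³⁺ is already 2 electrons into the core; B³⁺ is the bare [He] core.
Breaking into a closed-shell core is much more expensive than removing a leftover valence electron — Na, Be and B have the largest IE_4 here.
Valence configurations: P³⁺ [Ne]3s², Si³⁺ [Ne]3s¹.
Approximate IE_4 values (kJ/mol): Be 21007, P 4964, Si 4356, Na 9543, B 25026.
So the fourth ionization energies run Si < P < Na < Be < B.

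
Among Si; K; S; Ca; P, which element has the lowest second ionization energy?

Ca

After 1 electron has been removed, what remains? Si⁺ still has 3 valence electrons; K⁺ is the bare [Ar] core; S⁺ still has 5 valence electrons; Ca⁺ still has 1 valence electron; P⁺ still has 4 valence electrons.
Breaking into a closed-shell core is much more expensive than removing a leftover valence electron — K has the largest IE_2 here.
Valence configurations: Si⁺ [Ne]3s²3p¹, S⁺ [Ne]3s²3p³, Ca⁺ [Ar]4s¹, P⁺ [Ne]3s²3p².
Tabulated IE_2 (kJ/mol): Si 1577, K 3052, S 2252, Ca 1145, P 1907.
Putting it together, IE_2: Ca < Si < P < S < K.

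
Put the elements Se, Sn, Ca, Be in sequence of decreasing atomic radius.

Ca, Sn, Se, Be

Be is in period 2, group 2; Ca is in period 4, group 2; Se is in period 4, group 16; Sn is in period 5, group 14.
Atomic radius shrinks across a period as nuclear charge pulls the same shell inward, and grows down a group as new shells are added.
Here both period and group differ, so the two effects have to be weighed against each other.
Se > Be: period and group pull opposite ways; the down-group shift dominates (116 vs 102 pm).
Sn > Se: relative to Se, both the across-period and down-group shifts push Sn's atomic radius up.
Ca > Sn: period and group pull opposite ways; the across-period shift dominates (171 vs 140 pm).
Approximate values (pm): Be 102, Ca 171, Se 116, Sn 140.
So from largest to smallest: Ca > Sn > Se > Be.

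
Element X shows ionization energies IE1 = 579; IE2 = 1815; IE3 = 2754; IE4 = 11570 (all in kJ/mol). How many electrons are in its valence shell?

Look for the largest jump between consecutive ionization energies: IE4/IE3 ≈ 4.2, far larger than any earlier ratio.
That jump marks the point where a core electron is being removed. So the atom has 3 valence electrons.

3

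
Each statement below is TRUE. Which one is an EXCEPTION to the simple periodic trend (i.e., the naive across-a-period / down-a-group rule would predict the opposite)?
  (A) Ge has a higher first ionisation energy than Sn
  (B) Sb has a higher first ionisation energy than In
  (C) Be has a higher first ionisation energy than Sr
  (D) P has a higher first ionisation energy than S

(D)

The general trend: first ionisation energy increases across a period and decreases down a group.
(A) Ge (period 4, group 14) vs Sn (period 5, group 14): the stated order agrees with the simple trend.
(B) Sb (period 5, group 15) vs In (period 5, group 13): the stated order agrees with the simple trend.
(C) Be (period 2, group 2) vs Sr (period 5, group 2): the stated order agrees with the simple trend.
(D) P (period 3, group 15) vs S (period 3, group 16): the stated order contradicts the simple trend.
The exception is (D): S (3p⁴) ionizes more easily than half-filled P (3p³) because the paired 3p electron in S is pushed out by e⁻–e⁻ repulsion.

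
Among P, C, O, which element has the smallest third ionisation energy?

P

The third ionization energy removes an electron from the +2 ion. For each element: P²⁺ still has 3 valence electrons; C²⁺ still has 2 valence electrons; O²⁺ still has 4 valence electrons.
All are still removing valence electrons, so compare the +2 ions as you would atoms: IE_3 generally rises across a period (higher Z_eff) and falls down a group (larger shell), subject to the usual subshell exceptions.
Valence configurations: P²⁺ [Ne]3s²3p¹, C²⁺ [He]2s², O²⁺ [He]2s²2p².
The numbers (kJ/mol): P 2914, C 4620, O 5300.
Overall IE_3 order: P < C < O.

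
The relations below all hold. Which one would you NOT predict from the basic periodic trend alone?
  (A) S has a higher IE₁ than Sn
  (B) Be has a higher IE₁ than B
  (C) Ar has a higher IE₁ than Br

(B)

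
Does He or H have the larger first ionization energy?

H is in period 1, group 1; He is in period 1, group 18.
First ionization energy rises across a period (greater Z_eff holds electrons more tightly) and falls down a group (valence electrons are farther from the nucleus).
All lie in period 1, so first ionization energy increases left to right.
So He has the larger first ionization energy (He > H).

He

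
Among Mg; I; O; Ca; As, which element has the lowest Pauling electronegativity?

Ca

O is in period 2, group 16; Mg is in period 3, group 2; Ca is in period 4, group 2; As is in period 4, group 15; I is in period 5, group 17.
Smaller atoms with higher effective nuclear charge are more electronegative.
Neither a single period nor a single group — weigh both effects.
Mg > Ca: Mg sits above Ca in group 2, so the down-group effect alone puts Mg higher.
As > Mg: the two effects oppose for this pair; the across-period effect wins (2.18 vs 1.31).
I > As: period and group pull opposite ways; the across-period shift dominates (2.66 vs 2.18).
O > I: period and group pull opposite ways; the down-group shift dominates (3.44 vs 2.66).
Approximate values (Pauling): O 3.44, Mg 1.31, Ca 1.00, As 2.18, I 2.66.
The lowest Pauling electronegativity among these belongs to Ca.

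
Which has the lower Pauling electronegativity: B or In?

B is in period 2, group 13; In is in period 5, group 13.
EN rises left→right (higher Z_eff, smaller atoms) and falls top→bottom (larger, more shielded atoms).
All are in group 13, so electronegativity increases up the group.
So In has the lower Pauling electronegativity (In < B).

In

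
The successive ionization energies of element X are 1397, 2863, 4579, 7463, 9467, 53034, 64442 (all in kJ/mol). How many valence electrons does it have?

5

Look for the largest jump between consecutive ionization energies: IE6/IE5 ≈ 5.6, far larger than any earlier ratio.
That jump marks the point where a core electron is being removed. So the atom has 5 valence electrons.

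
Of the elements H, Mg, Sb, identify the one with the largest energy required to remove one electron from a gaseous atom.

H

H is in period 1, group 1; Mg is in period 3, group 2; Sb is in period 5, group 15.
Across a period the outer electron is held more tightly (higher IE₁); down a group it sits in a higher shell, more shielded, and comes off more easily.
These span different periods and groups, so the two trends combine.
Sb > Mg: period and group pull opposite ways; the across-period shift dominates (831 vs 738 kJ/mol).
H > Sb: the two effects oppose for this pair; the down-group effect wins (1312 vs 831 kJ/mol).
For reference (kJ/mol): H 1312, Mg 738, Sb 831.
The largest energy required to remove one electron from a gaseous atom among these belongs to H.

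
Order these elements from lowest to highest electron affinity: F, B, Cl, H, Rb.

B < Rb < H < F < Cl

H is in period 1, group 1; B is in period 2, group 13; F is in period 2, group 17; Cl is in period 3, group 17; Rb is in period 5, group 1.
Electron affinity generally becomes more exothermic across a period toward the halogens and less exothermic down a group.
Here both period and group differ, so the two effects have to be weighed against each other.
Rb > B: this pair runs against the simple trend — see the exception note.
H > Rb: H sits above Rb in group 1, so the down-group effect alone puts H higher.
F > H: period and group pull opposite ways; the across-period shift dominates (328 vs 73 kJ/mol).
Cl > F: this pair runs against the simple trend — see the exception note.
Note the exception: Rb has a higher electron affinity than B, contrary to the simple trend — B's ns²np¹ configuration gives only a small electron affinity — the sparsely filled np subshell binds an added electron weakly.
Note the exception: Cl has a higher electron affinity than F, contrary to the simple trend — F's small 2p subshell makes the incoming electron feel strong e⁻–e⁻ repulsion, so Cl actually releases more energy on gaining an electron.
Approximate values (kJ/mol): H 73, B 27, F 328, Cl 349, Rb 47.
So from lowest to highest: B < Rb < H < F < Cl.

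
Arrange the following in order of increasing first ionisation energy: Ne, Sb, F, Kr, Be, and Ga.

Ga, Sb, Be, Kr, F, Ne

IE₁ increases left→right with effective nuclear charge and decreases top→bottom as the valence shell moves farther out.
These span different periods and groups, so the two trends combine.
Sb > Ga: the two effects oppose for this pair; the across-period effect wins (831 vs 579 kJ/mol).
Be > Sb: period and group pull opposite ways; the down-group shift dominates (900 vs 831 kJ/mol).
Kr > Be: the two effects oppose for this pair; the across-period effect wins (1351 vs 900 kJ/mol).
F > Kr: period and group pull opposite ways; the down-group shift dominates (1681 vs 1351 kJ/mol).
Ne > F: Ne lies to the right of F in period 2, so the across-period effect alone puts Ne higher.
Tabulated first ionization energy (kJ/mol): Be 900, F 1681, Ne 2081, Ga 579, Kr 1351, Sb 831.
So from lowest to highest: Ga < Sb < Be < Kr < F < Ne.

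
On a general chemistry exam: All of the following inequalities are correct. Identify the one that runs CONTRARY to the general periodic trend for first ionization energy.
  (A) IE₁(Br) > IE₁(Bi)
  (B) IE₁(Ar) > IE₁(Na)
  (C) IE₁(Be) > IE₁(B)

(C)

The general trend: first ionization energy increases across a period and decreases down a group.
(A) Br (period 4, group 17) vs Bi (period 6, group 15): the stated order agrees with the simple trend.
(B) Ar (period 3, group 18) vs Na (period 3, group 1): the stated order agrees with the simple trend.
(C) Be (period 2, group 2) vs B (period 2, group 13): the stated order contradicts the simple trend.
The exception is (C): removing B's lone 2p electron is easier than breaking Be's filled 2s².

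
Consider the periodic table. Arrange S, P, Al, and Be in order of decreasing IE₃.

Be > S > P > Al

IE_3 is the cost of taking one more electron from the +2 cation: S²⁺ still has 4 valence electrons; P²⁺ still has 3 valence electrons; Al²⁺ still has 1 valence electron; Be²⁺ is the bare [He] core.
Pulling an electron out of a noble-gas core costs far more than removing a remaining valence electron, so Be sits at the high end of IE_3.
Valence configurations: S²⁺ [Ne]3s²3p², P²⁺ [Ne]3s²3p¹, Al²⁺ [Ne]3s¹.
Tabulated IE_3 (kJ/mol): S 3357, P 2914, Al 2745, Be 14849.
Hence IE_3: Al < P < S < Be.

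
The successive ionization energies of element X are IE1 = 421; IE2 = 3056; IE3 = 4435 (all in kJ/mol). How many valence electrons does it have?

Look for the largest jump between consecutive ionization energies: IE2/IE1 ≈ 7.3, far larger than any earlier ratio.
That jump marks the point where a core electron is being removed. So the atom has 1 valence electron.

1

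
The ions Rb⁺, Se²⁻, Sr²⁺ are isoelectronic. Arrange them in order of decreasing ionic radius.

Se²⁻, Rb⁺, Sr²⁺

All of these have 36 electrons, so size is governed by nuclear charge alone: the more protons, the stronger the pull on the same electron cloud, and the smaller the ion.
Nuclear charges: Sr²⁺ (Z=38), Rb⁺ (Z=37), Se²⁻ (Z=34).
Largest to smallest: Se²⁻ > Rb⁺ > Sr²⁺.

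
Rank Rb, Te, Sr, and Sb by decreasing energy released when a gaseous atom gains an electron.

Te > Sb > Rb > Sr

Rb is in period 5, group 1; Sr is in period 5, group 2; Sb is in period 5, group 15; Te is in period 5, group 16.
Adding an electron releases more energy for atoms nearer the top right (short of the noble gases).
All lie in period 5; the across-period trend (electron affinity increases left to right) applies, with the exception below.
Note the exception: Rb has a higher electron affinity than Sr, contrary to the simple trend — adding an electron to Sr (ns²) has to open a new, higher-energy np subshell, which is unfavourable.
For reference (kJ/mol): Rb 47, Sr 5, Sb 103, Te 190.
So from highest to lowest: Te > Sb > Rb > Sr.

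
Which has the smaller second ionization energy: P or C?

P

The second ionization energy removes an electron from the +1 ion. For each element: P⁺ still has 4 valence electrons; C⁺ still has 3 valence electrons.
All are still removing valence electrons, so compare the +1 ions as you would atoms: IE_2 generally rises across a period (higher Z_eff) and falls down a group (larger shell), subject to the usual subshell exceptions.
Valence configurations: P⁺ [Ne]3s²3p², C⁺ [He]2s²2p¹.
Tabulated IE_2 (kJ/mol): P 1907, C 2353.
So the second ionization energies run P < C.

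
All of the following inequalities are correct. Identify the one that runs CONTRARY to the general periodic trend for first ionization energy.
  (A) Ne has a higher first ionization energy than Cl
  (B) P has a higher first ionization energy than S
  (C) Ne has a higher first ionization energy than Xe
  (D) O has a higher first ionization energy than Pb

(B)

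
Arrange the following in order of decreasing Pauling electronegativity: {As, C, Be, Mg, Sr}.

Be is in period 2, group 2; C is in period 2, group 14; Mg is in period 3, group 2; As is in period 4, group 15; Sr is in period 5, group 2.
Electronegativity increases across a period and decreases down a group, tracking effective nuclear charge and atomic size.
Neither a single period nor a single group — weigh both effects.
Mg > Sr: Mg sits above Sr in group 2, so the down-group effect alone puts Mg higher.
Be > Mg: they share group 2; the group trend gives Be the larger value.
As > Be: period and group pull opposite ways; the across-period shift dominates (2.18 vs 1.57).
C > As: the two effects oppose for this pair; the down-group effect wins (2.55 vs 2.18).
Approximate values (Pauling): Be 1.57, C 2.55, Mg 1.31, As 2.18, Sr 0.95.
So from highest to lowest: C > As > Be > Mg > Sr.

C > As > Be > Mg > Sr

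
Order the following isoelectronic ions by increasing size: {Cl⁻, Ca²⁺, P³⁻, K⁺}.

All of these have 18 electrons, so size is governed by nuclear charge alone: the more protons, the stronger the pull on the same electron cloud, and the smaller the ion.
Nuclear charges: Ca²⁺ (Z=20), K⁺ (Z=19), Cl⁻ (Z=17), P³⁻ (Z=15).
Smallest to largest: Ca²⁺ < K⁺ < Cl⁻ < P³⁻.

Ca²⁺ < K⁺ < Cl⁻ < P³⁻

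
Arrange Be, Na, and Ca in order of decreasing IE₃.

Be > Na > Ca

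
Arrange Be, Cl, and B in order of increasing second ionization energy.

The second ionization energy removes an electron from the +1 ion. For each element: Be⁺ still has 1 valence electron; Cl⁺ still has 6 valence electrons; B⁺ still has 2 valence electrons.
All are still removing valence electrons, so compare the +1 ions as you would atoms: IE_2 generally rises across a period (higher Z_eff) and falls down a group (larger shell), subject to the usual subshell exceptions.
Valence configurations: Be⁺ [He]2s¹, Cl⁺ [Ne]3s²3p⁴, B⁺ [He]2s².
Tabulated IE_2 (kJ/mol): Be 1757, Cl 2298, B 2427.
So the second ionization energies run Be < Cl < B.

Be, Cl, B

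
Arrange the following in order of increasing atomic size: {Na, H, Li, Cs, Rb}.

H < Li < Na < Rb < Cs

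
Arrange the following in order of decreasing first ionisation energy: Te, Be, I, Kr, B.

Be is in period 2, group 2; B is in period 2, group 13; Kr is in period 4, group 18; Te is in period 5, group 16; I is in period 5, group 17.
Across a period the outer electron is held more tightly (higher IE₁); down a group it sits in a higher shell, more shielded, and comes off more easily.
Neither a single period nor a single group — weigh both effects.
Te > B: period and group pull opposite ways; the across-period shift dominates (869 vs 801 kJ/mol).
Be > Te: period and group pull opposite ways; the down-group shift dominates (900 vs 869 kJ/mol).
I > Be: the two effects oppose for this pair; the across-period effect wins (1008 vs 900 kJ/mol).
Kr > I: both effects reinforce here, so Kr is clearly the higher of the two.
Note the exception: Be has a higher first ionization energy than B, contrary to the simple trend — removing B's lone 2p electron is easier than breaking Be's filled 2s².
For reference (kJ/mol): Be 900, B 801, Kr 1351, Te 869, I 1008.
So from highest to lowest: Kr > I > Be > Te > B.

Kr, I, Be, Te, B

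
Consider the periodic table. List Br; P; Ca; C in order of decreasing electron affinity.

Br > C > P > Ca

C is in period 2, group 14; P is in period 3, group 15; Ca is in period 4, group 2; Br is in period 4, group 17.
Atoms with high Z_eff and room in the valence shell (especially the halogens) have the most exothermic electron affinities.
These span different periods and groups, so the two trends combine.
P > Ca: both effects reinforce here, so P is clearly the higher of the two.
C > P: the two effects oppose for this pair; the down-group effect wins (122 vs 72 kJ/mol).
Br > C: the two effects oppose for this pair; the across-period effect wins (325 vs 122 kJ/mol).
For reference (kJ/mol): C 122, P 72, Ca 2, Br 325.
So from highest to lowest: Br > C > P > Ca.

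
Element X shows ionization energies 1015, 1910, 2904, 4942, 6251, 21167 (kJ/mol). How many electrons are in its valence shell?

5

Look for the largest jump between consecutive ionization energies: IE6/IE5 ≈ 3.4, far larger than any earlier ratio.
That jump marks the point where a core electron is being removed. So the atom has 5 valence electrons.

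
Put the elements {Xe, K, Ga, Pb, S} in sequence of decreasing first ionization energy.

Xe > S > Pb > Ga > K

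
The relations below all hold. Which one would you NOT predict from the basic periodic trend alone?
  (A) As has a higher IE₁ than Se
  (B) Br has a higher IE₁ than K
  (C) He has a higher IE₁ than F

The general trend: IE₁ increases across a period and decreases down a group.
(A) As (period 4, group 15) vs Se (period 4, group 16): the stated order contradicts the simple trend.
(B) Br (period 4, group 17) vs K (period 4, group 1): the stated order agrees with the simple trend.
(C) He (period 1, group 18) vs F (period 2, group 17): the stated order agrees with the simple trend.
The exception is (A): Se (4p⁴) ionizes more easily than half-filled As (4p³).

(A)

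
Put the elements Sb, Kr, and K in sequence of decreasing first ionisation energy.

K is in period 4, group 1; Kr is in period 4, group 18; Sb is in period 5, group 15.
Across a period the outer electron is held more tightly (higher IE₁); down a group it sits in a higher shell, more shielded, and comes off more easily.
Here both period and group differ, so the two effects have to be weighed against each other.
Sb > K: period and group pull opposite ways; the across-period shift dominates (831 vs 419 kJ/mol).
Kr > Sb: both effects reinforce here, so Kr is clearly the higher of the two.
Tabulated first ionization energy (kJ/mol): K 419, Kr 1351, Sb 831.
So from highest to lowest: Kr > Sb > K.

Kr > Sb > K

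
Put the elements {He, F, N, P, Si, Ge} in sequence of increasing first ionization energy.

Ge < Si < P < N < F < He

He is in period 1, group 18; N is in period 2, group 15; F is in period 2, group 17; Si is in period 3, group 14; P is in period 3, group 15; Ge is in period 4, group 14.
First ionization energy rises across a period (greater Z_eff holds electrons more tightly) and falls down a group (valence electrons are farther from the nucleus).
These span different periods and groups, so the two trends combine.
Si > Ge: they share group 14; the group trend gives Si the larger value.
P > Si: P lies to the right of Si in period 3, so the across-period effect alone puts P higher.
N > P: N sits above P in group 15, so the down-group effect alone puts N higher.
F > N: F lies to the right of N in period 2, so the across-period effect alone puts F higher.
He > F: relative to F, both the across-period and down-group shifts push He's first ionization energy up.
Approximate values (kJ/mol): He 2372, N 1402, F 1681, Si 786, P 1012, Ge 762.
So from lowest to highest: Ge < Si < P < N < F < He.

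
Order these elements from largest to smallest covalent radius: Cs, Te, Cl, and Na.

Cs > Na > Te > Cl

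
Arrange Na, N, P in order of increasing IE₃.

P, N, Na

After 2 electrons have been removed, what remains? Na²⁺ is already 1 electron into the core; N²⁺ still has 3 valence electrons; P²⁺ still has 3 valence electrons.
Core electrons are held far more tightly than valence electrons, so Na tops the IE_3 order.
Valence configurations: N²⁺ [He]2s²2p¹, P²⁺ [Ne]3s²3p¹.
The numbers (kJ/mol): Na 6910, N 4578, P 2914.
Overall IE_3 order: P < N < Na.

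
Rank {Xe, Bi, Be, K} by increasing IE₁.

K, Bi, Be, Xe

Across a period the outer electron is held more tightly (higher IE₁); down a group it sits in a higher shell, more shielded, and comes off more easily.
Neither a single period nor a single group — weigh both effects.
Bi > K: period and group pull opposite ways; the across-period shift dominates (703 vs 419 kJ/mol).
Be > Bi: period and group pull opposite ways; the down-group shift dominates (900 vs 703 kJ/mol).
Xe > Be: period and group pull opposite ways; the across-period shift dominates (1170 vs 900 kJ/mol).
Tabulated first ionization energy (kJ/mol): Be 900, K 419, Xe 1170, Bi 703.
So from lowest to highest: K < Bi < Be < Xe.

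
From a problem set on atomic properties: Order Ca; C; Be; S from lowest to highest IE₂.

Ca < Be < S < C

IE_2 is the cost of taking one more electron from the +1 cation: Ca⁺ still has 1 valence electron; C⁺ still has 3 valence electrons; Be⁺ still has 1 valence electron; S⁺ still has 5 valence electrons.
All are still removing valence electrons, so compare the +1 ions as you would atoms: IE_2 generally rises across a period (higher Z_eff) and falls down a group (larger shell), subject to the usual subshell exceptions.
Valence configurations: Ca⁺ [Ar]4s¹, C⁺ [He]2s²2p¹, Be⁺ [He]2s¹, S⁺ [Ne]3s²3p³.
The numbers (kJ/mol): Ca 1145, C 2353, Be 1757, S 2252.
Overall IE_2 order: Ca < Be < S < C.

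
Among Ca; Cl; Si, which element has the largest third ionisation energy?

Ca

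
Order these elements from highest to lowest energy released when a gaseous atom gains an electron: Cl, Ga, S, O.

Cl > S > O > Ga

O is in period 2, group 16; S is in period 3, group 16; Cl is in period 3, group 17; Ga is in period 4, group 13.
Electron affinity generally becomes more exothermic across a period toward the halogens and less exothermic down a group.
Neither a single period nor a single group — weigh both effects.
O > Ga: relative to Ga, both the across-period and down-group shifts push O's electron affinity up.
S > O: this pair runs against the simple trend — see the exception note.
Cl > S: Cl lies to the right of S in period 3, so the across-period effect alone puts Cl higher.
Note the exception: S has a higher electron affinity than O, contrary to the simple trend — the compact 2p subshell of O repels the added electron more than S's larger 3p does.
Approximate values (kJ/mol): O 141, S 200, Cl 349, Ga 29.
So from highest to lowest: Cl > S > O > Ga.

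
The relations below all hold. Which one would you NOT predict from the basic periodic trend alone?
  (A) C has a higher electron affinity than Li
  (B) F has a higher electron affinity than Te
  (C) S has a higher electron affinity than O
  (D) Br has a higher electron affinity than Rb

(C)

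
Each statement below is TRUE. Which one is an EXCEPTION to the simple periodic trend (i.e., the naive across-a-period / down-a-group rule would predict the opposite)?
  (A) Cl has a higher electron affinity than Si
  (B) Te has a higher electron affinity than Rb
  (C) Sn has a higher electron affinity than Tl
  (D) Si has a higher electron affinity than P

(D)

The general trend: electron affinity increases across a period and decreases down a group.
(A) Cl (period 3, group 17) vs Si (period 3, group 14): the stated order agrees with the simple trend.
(B) Te (period 5, group 16) vs Rb (period 5, group 1): the stated order agrees with the simple trend.
(C) Sn (period 5, group 14) vs Tl (period 6, group 13): the stated order agrees with the simple trend.
(D) Si (period 3, group 14) vs P (period 3, group 15): the stated order contradicts the simple trend.
The exception is (D): adding an electron to P's half-filled 3p³ is unfavourable, so Si (3p²) has the more exothermic EA.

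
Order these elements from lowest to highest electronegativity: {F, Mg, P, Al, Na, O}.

Na, Mg, Al, P, O, F

EN rises left→right (higher Z_eff, smaller atoms) and falls top→bottom (larger, more shielded atoms).
Neither a single period nor a single group — weigh both effects.
Mg > Na: Mg lies to the right of Na in period 3, so the across-period effect alone puts Mg higher.
Al > Mg: both are in period 3; the period trend gives Al the larger value.
P > Al: P lies to the right of Al in period 3, so the across-period effect alone puts P higher.
O > P: both effects reinforce here, so O is clearly the higher of the two.
F > O: both are in period 2; the period trend gives F the larger value.
For reference (Pauling): O 3.44, F 3.98, Na 0.93, Mg 1.31, Al 1.61, P 2.19.
So from lowest to highest: Na < Mg < Al < P < O < F.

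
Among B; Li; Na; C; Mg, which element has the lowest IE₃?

Consider each +2 ion: B²⁺ still has 1 valence electron; Li²⁺ is already 1 electron into the core; Na²⁺ is already 1 electron into the core; C²⁺ still has 2 valence electrons; Mg²⁺ is the bare [Ne] core.
Breaking into a closed-shell core is much more expensive than removing a leftover valence electron — Na, Mg and Li have the largest IE_3 here.
Valence configurations: B²⁺ [He]2s¹, C²⁺ [He]2s².
Approximate IE_3 values (kJ/mol): B 3660, Li 11815, Na 6910, C 4620, Mg 7733.
Overall IE_3 order: B < C < Na < Mg < Li.

B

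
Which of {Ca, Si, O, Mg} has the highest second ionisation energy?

O

The second ionization energy removes an electron from the +1 ion. For each element: Ca⁺ still has 1 valence electron; Si⁺ still has 3 valence electrons; O⁺ still has 5 valence electrons; Mg⁺ still has 1 valence electron.
All are still removing valence electrons, so compare the +1 ions as you would atoms: IE_2 generally rises across a period (higher Z_eff) and falls down a group (larger shell), subject to the usual subshell exceptions.
Valence configurations: Ca⁺ [Ar]4s¹, Si⁺ [Ne]3s²3p¹, O⁺ [He]2s²2p³, Mg⁺ [Ne]3s¹.
Tabulated IE_2 (kJ/mol): Ca 1145, Si 1577, O 3388, Mg 1451.
Hence IE_2: Ca < Mg < Si < O.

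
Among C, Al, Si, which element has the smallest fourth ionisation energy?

Consider each +3 ion: C³⁺ still has 1 valence electron; Al³⁺ is the bare [Ne] core; Si³⁺ still has 1 valence electron.
Pulling an electron out of a noble-gas core costs far more than removing a remaining valence electron, so Al sits at the high end of IE_4.
Valence configurations: C³⁺ [He]2s¹, Si³⁺ [Ne]3s¹.
Approximate IE_4 values (kJ/mol): C 6223, Al 11577, Si 4356.
Hence IE_4: Si < C < Al.

Si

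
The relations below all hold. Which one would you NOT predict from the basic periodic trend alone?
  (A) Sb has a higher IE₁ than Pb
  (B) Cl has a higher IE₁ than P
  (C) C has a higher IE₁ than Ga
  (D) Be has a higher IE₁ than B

(D)

The general trend: IE₁ increases across a period and decreases down a group.
(A) Sb (period 5, group 15) vs Pb (period 6, group 14): the stated order agrees with the simple trend.
(B) Cl (period 3, group 17) vs P (period 3, group 15): the stated order agrees with the simple trend.
(C) C (period 2, group 14) vs Ga (period 4, group 13): the stated order agrees with the simple trend.
(D) Be (period 2, group 2) vs B (period 2, group 13): the stated order contradicts the simple trend.
The exception is (D): removing B's lone 2p electron is easier than breaking Be's filled 2s².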